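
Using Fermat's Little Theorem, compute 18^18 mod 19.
By Fermat's Little Theorem, 18^{18} ≡ 1 (mod 19) since 19 is prime and gcd(18, 19) = 1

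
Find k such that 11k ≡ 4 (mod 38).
28

Since gcd(11, 38) = 1 divides 4, a solution exists.
Multiply both sides by the inverse of 11 mod 38:
  11^(-1) mod 38 = 7
  x ≡ 7 × 4 ≡ 28 ≡ 28 (mod 38)
Verification: 11 × 28 = 308 = 8 × 38 + 4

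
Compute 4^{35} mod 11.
1

Using successive squaring:
Binary expansion of 35: 100011
Powers of 4 mod 11 (each is the square of the previous):
  4^1 ≡ 4 (mod 11)
  4^2 ≡ 4² = 16 ≡ 5 (mod 11)
  4^4 ≡ 5² = 25 ≡ 3 (mod 11)
  4^8 ≡ 3² = 9 ≡ 9 (mod 11)
  4^16 ≡ 9² = 81 ≡ 4 (mod 11)
  4^32 ≡ 4² = 16 ≡ 5 (mod 11)
35 = 32 + 2 + 1, so 4^35 = 4^32 × 4^2 × 4^1 ≡ 5 × 5 × 4 (mod 11)
Multiplying step by step:
  5 × 5 = 25 ≡ 3 (mod 11)
  3 × 4 = 12 ≡ 1 (mod 11)
Result: 4^35 ≡ 1 (mod 11)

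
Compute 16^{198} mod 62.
4

Using successive squaring:
Binary expansion of 198: 11000110
Powers of 16 mod 62 (each is the square of the previous):
  16^1 ≡ 16 (mod 62)
  16^2 ≡ 16² = 256 ≡ 8 (mod 62)
  16^4 ≡ 8² = 64 ≡ 2 (mod 62)
  16^8 ≡ 2² = 4 ≡ 4 (mod 62)
  16^16 ≡ 4² = 16 ≡ 16 (mod 62)
  16^32 ≡ 16² = 256 ≡ 8 (mod 62)
  16^64 ≡ 8² = 64 ≡ 2 (mod 62)
  16^128 ≡ 2² = 4 ≡ 4 (mod 62)
198 = 128 + 64 + 4 + 2, so 16^198 = 16^128 × 16^64 × 16^4 × 16^2 ≡ 4 × 2 × 2 × 8 (mod 62)
Multiplying step by step:
  4 × 2 = 8 ≡ 8 (mod 62)
  8 × 2 = 16 ≡ 16 (mod 62)
  16 × 8 = 128 ≡ 4 (mod 62)
Result: 16^198 ≡ 4 (mod 62)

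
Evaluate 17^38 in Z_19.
Using Fermat: 17^{18} ≡ 1 (mod 19). 38 ≡ 2 (mod 18). So 17^{38} ≡ 17^{2} ≡ 4 (mod 19)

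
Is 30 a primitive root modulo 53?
No

To verify, check if 30^(52/q) ≢ 1 (mod 53) for each prime divisor q of 52
Divisors of 52 = 52: [1, 2, 4, 13, 26, 52]
  30^(52/2) = 30^26 ≡ 52 (mod 53)
  30^(52/13) = 30^4 ≡ 1 (mod 53)
Conclusion: 30 is not a primitive root modulo 53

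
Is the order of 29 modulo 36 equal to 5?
No, the actual order is 6, not 5.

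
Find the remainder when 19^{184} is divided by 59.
By Fermat: 19^{58} ≡ 1 (mod 59). 184 = 3×58 + 10. So 19^{184} ≡ 19^{10} ≡ 51 (mod 59)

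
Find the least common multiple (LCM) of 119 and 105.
1785

First find GCD(119, 105) using the Euclidean algorithm:
119 = 1 × 105 + 14
105 = 7 × 14 + 7
14 = 2 × 7 + 0
GCD(119, 105) = 7

LCM formula: LCM(a, b) = (a × b) / GCD(a, b)
LCM(119, 105) = (119 × 105) / 7
LCM(119, 105) = 12495 / 7
LCM(119, 105) = 1785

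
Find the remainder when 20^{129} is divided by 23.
By Fermat: 20^{22} ≡ 1 (mod 23). 129 = 5×22 + 19. So 20^{129} ≡ 20^{19} ≡ 17 (mod 23)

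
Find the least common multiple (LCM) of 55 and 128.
7040

First find GCD(55, 128) using the Euclidean algorithm:
55 = 0 × 128 + 55
128 = 2 × 55 + 18
55 = 3 × 18 + 1
18 = 18 × 1 + 0
GCD(55, 128) = 1

LCM formula: LCM(a, b) = (a × b) / GCD(a, b)
LCM(55, 128) = (55 × 128) / 1
LCM(55, 128) = 7040 / 1
LCM(55, 128) = 7040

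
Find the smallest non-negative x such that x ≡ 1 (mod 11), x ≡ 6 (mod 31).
254

Using the Chinese Remainder Theorem:
M = product of moduli = 341
For equation 1: M_1 = 31, 31 ≡ 9 (mod 11), inverse of 31 mod 11 is 5 (check: 9 × 5 = 45 ≡ 1 (mod 11))
For equation 2: M_2 = 11, 11 ≡ 11 (mod 31), inverse of 11 mod 31 is 17 (check: 11 × 17 = 187 ≡ 1 (mod 31))
Combine: x ≡ Σ r_i×M_i×(M_i⁻¹ mod m_i) = 1×31×5 + 6×11×17 = 155 + 1122 = 1277
1277 mod 341 = 254
x ≡ 254 (mod 341)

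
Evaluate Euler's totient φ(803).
720

Prime factorization: 803 = 11 × 73
Using the formula φ(n) = n × Π(1 - 1/p) for each prime factor p:
φ(803) = 803 × (1 - 1/11) × (1 - 1/73)
φ(803) = 720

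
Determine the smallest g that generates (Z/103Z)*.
5

A primitive root g modulo p has order p-1 = 102
Prime divisors of 102: [2, 3, 17]
g is a primitive root iff g^(102/q) ≢ 1 (mod 103) for each prime divisor q
Testing small values:
  g = 2: 2^51 ≡ 1, 2^34 ≡ 46, 2^6 ≡ 64 (mod 103) → 2^51 ≡ 1, not primitive root
  g = 3: 3^51 ≡ 102, 3^34 ≡ 1, 3^6 ≡ 8 (mod 103) → 3^34 ≡ 1, not primitive root
  g = 4: 4^51 ≡ 1, 4^34 ≡ 56, 4^6 ≡ 79 (mod 103) → 4^51 ≡ 1, not primitive root
  g = 5: 5^51 ≡ 102, 5^34 ≡ 56, 5^6 ≡ 72 (mod 103) → none is 1, primitive root!
The smallest primitive root is 5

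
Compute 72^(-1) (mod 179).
72^(-1) ≡ 92 (mod 179). Verification: 72 × 92 = 6624 ≡ 1 (mod 179)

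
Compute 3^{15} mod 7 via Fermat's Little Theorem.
6

By Fermat's Little Theorem, a^(p-1) ≡ 1 (mod p) for prime p and gcd(a, p) = 1
Here p = 7, so 3^6 ≡ 1 (mod 7)
We can reduce the exponent: 15 mod 6 = 3
So 3^15 ≡ 3^3 (mod 7)
Computing: 3^3 mod 7 = 6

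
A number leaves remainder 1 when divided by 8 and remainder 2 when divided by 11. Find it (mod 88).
M = 8 × 11 = 88. M₁ = 11, y₁ ≡ 3 (mod 8). M₂ = 8, y₂ ≡ 7 (mod 11). t = 1×11×3 + 2×8×7 ≡ 57 (mod 88)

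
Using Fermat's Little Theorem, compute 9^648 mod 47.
By Fermat: 9^{46} ≡ 1 (mod 47). 648 ≡ 4 (mod 46). So 9^{648} ≡ 9^{4} ≡ 28 (mod 47)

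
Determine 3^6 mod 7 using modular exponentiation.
6 = 4 + 2 (binary 110). Repeated squaring mod 7: 3^1 ≡ 3; 3^2 ≡ 3² = 9 ≡ 2; 3^4 ≡ 2² = 4 ≡ 4. Multiply: 3^6 = 3^4 × 3^2 ≡ 4 × 2 (mod 7): 4 × 2 = 8 ≡ 1. So 3^6 ≡ 1 (mod 7).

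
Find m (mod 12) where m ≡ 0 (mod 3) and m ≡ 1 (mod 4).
M = 3 × 4 = 12. M₁ = 4, y₁ ≡ 1 (mod 3). M₂ = 3, y₂ ≡ 3 (mod 4). m = 0×4×1 + 1×3×3 ≡ 9 (mod 12)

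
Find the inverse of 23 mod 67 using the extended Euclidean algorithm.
Extended GCD: 23(-32) + 67(11) = 1. So 23^(-1) ≡ 35 ≡ 35 (mod 67). Verify: 23 × 35 = 805 ≡ 1 (mod 67)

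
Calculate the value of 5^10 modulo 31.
10 = 8 + 2 (binary 1010). Repeated squaring mod 31: 5^1 ≡ 5; 5^2 ≡ 5² = 25 ≡ 25; 5^4 ≡ 25² = 625 ≡ 5; 5^8 ≡ 5² = 25 ≡ 25. Multiply: 5^10 = 5^8 × 5^2 ≡ 25 × 25 (mod 31): 25 × 25 = 625 ≡ 5. So 5^10 ≡ 5 (mod 31).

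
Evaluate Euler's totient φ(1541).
1452

Prime factorization: 1541 = 23 × 67
Using the formula φ(n) = n × Π(1 - 1/p) for each prime factor p:
φ(1541) = 1541 × (1 - 1/23) × (1 - 1/67)
φ(1541) = 1452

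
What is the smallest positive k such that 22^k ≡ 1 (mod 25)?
Powers of 22 mod 25: 22^1≡22, 22^2≡9, 22^3≡23, 22^4≡6, 22^5≡7, 22^6≡4, 22^7≡13, 22^8≡11, 22^9≡17, 22^10≡24, 22^11≡3, 22^12≡16, 22^13≡2, 22^14≡19, 22^15≡18, 22^16≡21, 22^17≡12, 22^18≡14, 22^19≡8, 22^20≡1. Order = 20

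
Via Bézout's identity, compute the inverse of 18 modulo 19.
Extended GCD: 18(-1) + 19(1) = 1. So 18^(-1) ≡ 18 ≡ 18 (mod 19). Verify: 18 × 18 = 324 ≡ 1 (mod 19)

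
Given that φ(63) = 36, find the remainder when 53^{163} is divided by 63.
By Euler: 53^{36} ≡ 1 (mod 63) since gcd(53, 63) = 1. 163 = 4×36 + 19. So 53^{163} ≡ 53^{19} ≡ 53 (mod 63)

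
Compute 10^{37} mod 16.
0

Using successive squaring:
Binary expansion of 37: 100101
Powers of 10 mod 16 (each is the square of the previous):
  10^1 ≡ 10 (mod 16)
  10^2 ≡ 10² = 100 ≡ 4 (mod 16)
  10^4 ≡ 4² = 16 ≡ 0 (mod 16)
  10^8 ≡ 0² = 0 ≡ 0 (mod 16)
  10^16 ≡ 0² = 0 ≡ 0 (mod 16)
  10^32 ≡ 0² = 0 ≡ 0 (mod 16)
37 = 32 + 4 + 1, so 10^37 = 10^32 × 10^4 × 10^1 ≡ 0 × 0 × 10 (mod 16)
Multiplying step by step:
  0 × 0 = 0 ≡ 0 (mod 16)
  0 × 10 = 0 ≡ 0 (mod 16)
Result: 10^37 ≡ 0 (mod 16)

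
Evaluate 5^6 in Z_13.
6 = 4 + 2 (binary 110). Repeated squaring mod 13: 5^1 ≡ 5; 5^2 ≡ 5² = 25 ≡ 12; 5^4 ≡ 12² = 144 ≡ 1. Multiply: 5^6 = 5^4 × 5^2 ≡ 1 × 12 (mod 13): 1 × 12 = 12 ≡ 12. So 5^6 ≡ 12 (mod 13).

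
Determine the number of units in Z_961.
930

Prime factorization: 961 = 31^2
Using the formula φ(n) = n × Π(1 - 1/p) for each prime factor p:
φ(961) = 961 × (1 - 1/31)
φ(961) = 930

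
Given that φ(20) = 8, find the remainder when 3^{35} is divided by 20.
By Euler: 3^{8} ≡ 1 (mod 20) since gcd(3, 20) = 1. 35 = 4×8 + 3. So 3^{35} ≡ 3^{3} ≡ 7 (mod 20)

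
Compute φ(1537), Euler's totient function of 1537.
1456

Prime factorization: 1537 = 29 × 53
Using the formula φ(n) = n × Π(1 - 1/p) for each prime factor p:
φ(1537) = 1537 × (1 - 1/29) × (1 - 1/53)
φ(1537) = 1456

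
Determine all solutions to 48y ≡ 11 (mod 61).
32

Since gcd(48, 61) = 1 divides 11, a solution exists.
Multiply both sides by the inverse of 48 mod 61:
  48^(-1) mod 61 = 14
  x ≡ 14 × 11 ≡ 154 ≡ 32 (mod 61)
Verification: 48 × 32 = 1536 = 25 × 61 + 11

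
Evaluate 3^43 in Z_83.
Using repeated squaring. 43 = 32 + 8 + 2 + 1 (binary 101011). Repeated squaring mod 83: 3^1 ≡ 3; 3^2 ≡ 3² = 9 ≡ 9; 3^4 ≡ 9² = 81 ≡ 81; 3^8 ≡ 81² = 6561 ≡ 4; 3^16 ≡ 4² = 16 ≡ 16; 3^32 ≡ 16² = 256 ≡ 7. Multiply: 3^43 = 3^32 × 3^8 × 3^2 × 3^1 ≡ 7 × 4 × 9 × 3 (mod 83): 7 × 4 = 28 ≡ 28; 28 × 9 = 252 ≡ 3; 3 × 3 = 9 ≡ 9. So 3^43 ≡ 9 (mod 83).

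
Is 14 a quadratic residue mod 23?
By Euler's criterion: 14^{11} ≡ 22 (mod 23). Since this equals -1 (≡ 22), 14 is not a QR.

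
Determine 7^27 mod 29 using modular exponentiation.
Using repeated squaring. 27 = 16 + 8 + 2 + 1 (binary 11011). Repeated squaring mod 29: 7^1 ≡ 7; 7^2 ≡ 7² = 49 ≡ 20; 7^4 ≡ 20² = 400 ≡ 23; 7^8 ≡ 23² = 529 ≡ 7; 7^16 ≡ 7² = 49 ≡ 20. Multiply: 7^27 = 7^16 × 7^8 × 7^2 × 7^1 ≡ 20 × 7 × 20 × 7 (mod 29): 20 × 7 = 140 ≡ 24; 24 × 20 = 480 ≡ 16; 16 × 7 = 112 ≡ 25. So 7^27 ≡ 25 (mod 29).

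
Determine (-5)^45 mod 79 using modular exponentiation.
Using repeated squaring. (-5) ≡ 74 (mod 79). 45 = 32 + 8 + 4 + 1 (binary 101101). Repeated squaring mod 79: 74^1 ≡ 74; 74^2 ≡ 74² = 5476 ≡ 25; 74^4 ≡ 25² = 625 ≡ 72; 74^8 ≡ 72² = 5184 ≡ 49; 74^16 ≡ 49² = 2401 ≡ 31; 74^32 ≡ 31² = 961 ≡ 13. Multiply: (-5)^45 ≡ 74^32 × 74^8 × 74^4 × 74^1 ≡ 13 × 49 × 72 × 74 (mod 79): 13 × 49 = 637 ≡ 5; 5 × 72 = 360 ≡ 44; 44 × 74 = 3256 ≡ 17. So (-5)^45 ≡ 17 (mod 79).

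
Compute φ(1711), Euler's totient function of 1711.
1624

Prime factorization: 1711 = 29 × 59
Using the formula φ(n) = n × Π(1 - 1/p) for each prime factor p:
φ(1711) = 1711 × (1 - 1/29) × (1 - 1/59)
φ(1711) = 1624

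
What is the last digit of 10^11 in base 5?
Using repeated squaring. 10 ≡ 0 (mod 5). 11 = 8 + 2 + 1 (binary 1011). Repeated squaring mod 5: 0^1 ≡ 0; 0^2 ≡ 0² = 0 ≡ 0; 0^4 ≡ 0² = 0 ≡ 0; 0^8 ≡ 0² = 0 ≡ 0. Multiply: 10^11 ≡ 0^8 × 0^2 × 0^1 ≡ 0 × 0 × 0 (mod 5): 0 × 0 = 0 ≡ 0; 0 × 0 = 0 ≡ 0. So 10^11 ≡ 0 (mod 5).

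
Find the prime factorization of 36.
2^2 × 3^2

Divide by primes starting from smallest:
36 ÷ 2 = 18
18 ÷ 2 = 9
9 ÷ 3 = 3
3 ÷ 3 = 1

36 = 2^2 × 3^2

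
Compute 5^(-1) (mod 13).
8

Using Extended Euclidean Algorithm:
gcd(5, 13) = 1
Bezout coefficients: 5 × -5 + 13 × 2 = 1
So 5 × -5 ≡ 1 (mod 13)
The inverse is -5 mod 13 = 8
Verification: 5 × 8 = 40 = 3 × 13 + 1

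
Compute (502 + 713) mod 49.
39

(502 + 713) = 1215
1215 mod 49 = 39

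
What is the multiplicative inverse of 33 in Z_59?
33^(-1) ≡ 34 (mod 59). Verification: 33 × 34 = 1122 ≡ 1 (mod 59)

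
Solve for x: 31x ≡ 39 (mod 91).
13

Since gcd(31, 91) = 1 divides 39, a solution exists.
Multiply both sides by the inverse of 31 mod 91:
  31^(-1) mod 91 = 47
  x ≡ 47 × 39 ≡ 1833 ≡ 13 (mod 91)
Verification: 31 × 13 = 403 = 4 × 91 + 39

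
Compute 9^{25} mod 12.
9

Using successive squaring:
Binary expansion of 25: 11001
Powers of 9 mod 12 (each is the square of the previous):
  9^1 ≡ 9 (mod 12)
  9^2 ≡ 9² = 81 ≡ 9 (mod 12)
  9^4 ≡ 9² = 81 ≡ 9 (mod 12)
  9^8 ≡ 9² = 81 ≡ 9 (mod 12)
  9^16 ≡ 9² = 81 ≡ 9 (mod 12)
25 = 16 + 8 + 1, so 9^25 = 9^16 × 9^8 × 9^1 ≡ 9 × 9 × 9 (mod 12)
Multiplying step by step:
  9 × 9 = 81 ≡ 9 (mod 12)
  9 × 9 = 81 ≡ 9 (mod 12)
Result: 9^25 ≡ 9 (mod 12)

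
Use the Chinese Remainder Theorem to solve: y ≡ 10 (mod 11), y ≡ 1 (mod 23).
M = 11 × 23 = 253. M₁ = 23, y₁ ≡ 1 (mod 11). M₂ = 11, y₂ ≡ 21 (mod 23). y = 10×23×1 + 1×11×21 ≡ 208 (mod 253)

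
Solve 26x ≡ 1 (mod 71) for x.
41

Using Extended Euclidean Algorithm:
gcd(26, 71) = 1
Bezout coefficients: 26 × -30 + 71 × 11 = 1
So 26 × -30 ≡ 1 (mod 71)
The inverse is -30 mod 71 = 41
Verification: 26 × 41 = 1066 = 15 × 71 + 1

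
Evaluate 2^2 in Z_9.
2 = 2 (binary 10). Repeated squaring mod 9: 2^1 ≡ 2; 2^2 ≡ 2² = 4 ≡ 4. So 2^2 ≡ 4 (mod 9).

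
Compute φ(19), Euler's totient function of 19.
18

Prime factorization: 19 = 19
Using the formula φ(n) = n × Π(1 - 1/p) for each prime factor p:
φ(19) = 19 × (1 - 1/19)
φ(19) = 18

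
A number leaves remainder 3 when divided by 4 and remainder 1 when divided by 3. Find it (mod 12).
M = 4 × 3 = 12. M₁ = 3, y₁ ≡ 3 (mod 4). M₂ = 4, y₂ ≡ 1 (mod 3). r = 3×3×3 + 1×4×1 ≡ 7 (mod 12)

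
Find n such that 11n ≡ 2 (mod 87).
16

Since gcd(11, 87) = 1 divides 2, a solution exists.
Multiply both sides by the inverse of 11 mod 87:
  11^(-1) mod 87 = 8
  x ≡ 8 × 2 ≡ 16 ≡ 16 (mod 87)
Verification: 11 × 16 = 176 = 2 × 87 + 2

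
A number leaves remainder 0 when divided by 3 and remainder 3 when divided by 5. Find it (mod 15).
M = 3 × 5 = 15. M₁ = 5, y₁ ≡ 2 (mod 3). M₂ = 3, y₂ ≡ 2 (mod 5). y = 0×5×2 + 3×3×2 ≡ 3 (mod 15)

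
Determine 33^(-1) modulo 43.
33^(-1) ≡ 30 (mod 43). Verification: 33 × 30 = 990 ≡ 1 (mod 43)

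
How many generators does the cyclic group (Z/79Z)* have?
24

The number of primitive roots modulo p is φ(p-1) = φ(78)
φ(78) = 24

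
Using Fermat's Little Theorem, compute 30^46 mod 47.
By Fermat's Little Theorem, 30^{46} ≡ 1 (mod 47) since 47 is prime and gcd(30, 47) = 1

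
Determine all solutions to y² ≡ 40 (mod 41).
The square roots of 40 mod 41 are 32 and 9. Verify: 32² = 1024 ≡ 40 (mod 41)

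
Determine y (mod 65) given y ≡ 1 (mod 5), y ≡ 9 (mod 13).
61

Using the Chinese Remainder Theorem:
M = product of moduli = 65
For equation 1: M_1 = 13, 13 ≡ 3 (mod 5), inverse of 13 mod 5 is 2 (check: 3 × 2 = 6 ≡ 1 (mod 5))
For equation 2: M_2 = 5, 5 ≡ 5 (mod 13), inverse of 5 mod 13 is 8 (check: 5 × 8 = 40 ≡ 1 (mod 13))
Combine: y ≡ Σ r_i×M_i×(M_i⁻¹ mod m_i) = 1×13×2 + 9×5×8 = 26 + 360 = 386
386 mod 65 = 61
y ≡ 61 (mod 65)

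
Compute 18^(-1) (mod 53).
3

Using Extended Euclidean Algorithm:
gcd(18, 53) = 1
Bezout coefficients: 18 × 3 + 53 × -1 = 1
So 18 × 3 ≡ 1 (mod 53)
The inverse is 3 mod 53 = 3
Verification: 18 × 3 = 54 = 1 × 53 + 1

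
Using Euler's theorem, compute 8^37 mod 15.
By Euler: 8^{8} ≡ 1 (mod 15) since gcd(8, 15) = 1. 37 = 4×8 + 5. So 8^{37} ≡ 8^{5} ≡ 8 (mod 15)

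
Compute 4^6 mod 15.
6 = 4 + 2 (binary 110). Repeated squaring mod 15: 4^1 ≡ 4; 4^2 ≡ 4² = 16 ≡ 1; 4^4 ≡ 1² = 1 ≡ 1. Multiply: 4^6 = 4^4 × 4^2 ≡ 1 × 1 (mod 15): 1 × 1 = 1 ≡ 1. So 4^6 ≡ 1 (mod 15).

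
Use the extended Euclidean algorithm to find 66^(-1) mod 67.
Extended GCD: 66(-1) + 67(1) = 1. So 66^(-1) ≡ 66 ≡ 66 (mod 67). Verify: 66 × 66 = 4356 ≡ 1 (mod 67)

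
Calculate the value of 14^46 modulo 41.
Using Fermat: 14^{40} ≡ 1 (mod 41). 46 ≡ 6 (mod 40). So 14^{46} ≡ 14^{6} ≡ 9 (mod 41)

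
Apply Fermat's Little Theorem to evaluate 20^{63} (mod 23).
17

By Fermat's Little Theorem, a^(p-1) ≡ 1 (mod p) for prime p and gcd(a, p) = 1
Here p = 23, so 20^22 ≡ 1 (mod 23)
We can reduce the exponent: 63 mod 22 = 19
So 20^63 ≡ 20^19 (mod 23)
Computing: 20^19 mod 23 = 17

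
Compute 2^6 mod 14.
6 = 4 + 2 (binary 110). Repeated squaring mod 14: 2^1 ≡ 2; 2^2 ≡ 2² = 4 ≡ 4; 2^4 ≡ 4² = 16 ≡ 2. Multiply: 2^6 = 2^4 × 2^2 ≡ 2 × 4 (mod 14): 2 × 4 = 8 ≡ 8. So 2^6 ≡ 8 (mod 14).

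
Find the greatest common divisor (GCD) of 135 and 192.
3

Using the Euclidean algorithm:
135 = 0 × 192 + 135
192 = 1 × 135 + 57
135 = 2 × 57 + 21
57 = 2 × 21 + 15
21 = 1 × 15 + 6
15 = 2 × 6 + 3
6 = 2 × 3 + 0

GCD(135, 192) = 3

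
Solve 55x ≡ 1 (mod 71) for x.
31

Using Extended Euclidean Algorithm:
gcd(55, 71) = 1
Bezout coefficients: 55 × 31 + 71 × -24 = 1
So 55 × 31 ≡ 1 (mod 71)
The inverse is 31 mod 71 = 31
Verification: 55 × 31 = 1705 = 24 × 71 + 1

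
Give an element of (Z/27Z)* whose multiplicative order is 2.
26 has order 2 mod 27 since 26^{2} ≡ 1 (mod 27) and no smaller power works.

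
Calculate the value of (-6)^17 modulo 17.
Using Fermat: (-6)^{16} ≡ 1 (mod 17). 17 ≡ 1 (mod 16). So (-6)^{17} ≡ (-6)^{1} ≡ 11 (mod 17)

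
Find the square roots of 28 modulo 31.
The square roots of 28 mod 31 are 20 and 11. Verify: 20² = 400 ≡ 28 (mod 31)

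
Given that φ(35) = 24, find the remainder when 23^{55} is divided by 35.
By Euler: 23^{24} ≡ 1 (mod 35) since gcd(23, 35) = 1. 55 = 2×24 + 7. So 23^{55} ≡ 23^{7} ≡ 2 (mod 35)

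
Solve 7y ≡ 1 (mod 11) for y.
8

Using Extended Euclidean Algorithm:
gcd(7, 11) = 1
Bezout coefficients: 7 × -3 + 11 × 2 = 1
So 7 × -3 ≡ 1 (mod 11)
The inverse is -3 mod 11 = 8
Verification: 7 × 8 = 56 = 5 × 11 + 1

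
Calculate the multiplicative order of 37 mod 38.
Powers of 37 mod 38: 37^1≡37, 37^2≡1. Order = 2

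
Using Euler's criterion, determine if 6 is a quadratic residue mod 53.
By Euler's criterion: 6^{26} ≡ 1 (mod 53). Since this equals 1, 6 is a QR.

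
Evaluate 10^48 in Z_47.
Using Fermat: 10^{46} ≡ 1 (mod 47). 48 ≡ 2 (mod 46). So 10^{48} ≡ 10^{2} ≡ 6 (mod 47)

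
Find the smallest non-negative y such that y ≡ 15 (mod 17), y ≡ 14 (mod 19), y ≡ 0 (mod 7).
1477

Using the Chinese Remainder Theorem:
M = product of moduli = 2261
For equation 1: M_1 = 133, 133 ≡ 14 (mod 17), inverse of 133 mod 17 is 11 (check: 14 × 11 = 154 ≡ 1 (mod 17))
For equation 2: M_2 = 119, 119 ≡ 5 (mod 19), inverse of 119 mod 19 is 4 (check: 5 × 4 = 20 ≡ 1 (mod 19))
For equation 3: M_3 = 323, 323 ≡ 1 (mod 7), inverse of 323 mod 7 is 1 (check: 1 × 1 = 1 ≡ 1 (mod 7))
Combine: y ≡ Σ r_i×M_i×(M_i⁻¹ mod m_i) = 15×133×11 + 14×119×4 + 0×323×1 = 21945 + 6664 + 0 = 28609
28609 mod 2261 = 1477
y ≡ 1477 (mod 2261)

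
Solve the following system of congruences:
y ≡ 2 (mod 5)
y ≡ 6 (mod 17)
57

Using the Chinese Remainder Theorem:
M = product of moduli = 85
For equation 1: M_1 = 17, 17 ≡ 2 (mod 5), inverse of 17 mod 5 is 3 (check: 2 × 3 = 6 ≡ 1 (mod 5))
For equation 2: M_2 = 5, 5 ≡ 5 (mod 17), inverse of 5 mod 17 is 7 (check: 5 × 7 = 35 ≡ 1 (mod 17))
Combine: y ≡ Σ r_i×M_i×(M_i⁻¹ mod m_i) = 2×17×3 + 6×5×7 = 102 + 210 = 312
312 mod 85 = 57
y ≡ 57 (mod 85)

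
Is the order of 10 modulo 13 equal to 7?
No, the actual order is 6, not 7.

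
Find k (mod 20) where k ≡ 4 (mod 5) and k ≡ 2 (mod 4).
M = 5 × 4 = 20. M₁ = 4, y₁ ≡ 4 (mod 5). M₂ = 5, y₂ ≡ 1 (mod 4). k = 4×4×4 + 2×5×1 ≡ 14 (mod 20)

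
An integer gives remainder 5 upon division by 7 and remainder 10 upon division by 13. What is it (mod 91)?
M = 7 × 13 = 91. M₁ = 13, y₁ ≡ 6 (mod 7). M₂ = 7, y₂ ≡ 2 (mod 13). n = 5×13×6 + 10×7×2 ≡ 75 (mod 91). The smallest positive such number is 75.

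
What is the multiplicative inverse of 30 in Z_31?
30^(-1) ≡ 30 (mod 31). Verification: 30 × 30 = 900 ≡ 1 (mod 31)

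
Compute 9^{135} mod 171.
153

Using successive squaring:
Binary expansion of 135: 10000111
Powers of 9 mod 171 (each is the square of the previous):
  9^1 ≡ 9 (mod 171)
  9^2 ≡ 9² = 81 ≡ 81 (mod 171)
  9^4 ≡ 81² = 6561 ≡ 63 (mod 171)
  9^8 ≡ 63² = 3969 ≡ 36 (mod 171)
  9^16 ≡ 36² = 1296 ≡ 99 (mod 171)
  9^32 ≡ 99² = 9801 ≡ 54 (mod 171)
  9^64 ≡ 54² = 2916 ≡ 9 (mod 171)
  9^128 ≡ 9² = 81 ≡ 81 (mod 171)
135 = 128 + 4 + 2 + 1, so 9^135 = 9^128 × 9^4 × 9^2 × 9^1 ≡ 81 × 63 × 81 × 9 (mod 171)
Multiplying step by step:
  81 × 63 = 5103 ≡ 144 (mod 171)
  144 × 81 = 11664 ≡ 36 (mod 171)
  36 × 9 = 324 ≡ 153 (mod 171)
Result: 9^135 ≡ 153 (mod 171)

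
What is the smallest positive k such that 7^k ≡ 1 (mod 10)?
Powers of 7 mod 10: 7^1≡7, 7^2≡9, 7^3≡3, 7^4≡1. Order = 4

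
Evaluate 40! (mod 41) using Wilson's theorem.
By Wilson's theorem, (40)! ≡ -1 ≡ 40 (mod 41)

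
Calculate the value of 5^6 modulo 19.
6 = 4 + 2 (binary 110). Repeated squaring mod 19: 5^1 ≡ 5; 5^2 ≡ 5² = 25 ≡ 6; 5^4 ≡ 6² = 36 ≡ 17. Multiply: 5^6 = 5^4 × 5^2 ≡ 17 × 6 (mod 19): 17 × 6 = 102 ≡ 7. So 5^6 ≡ 7 (mod 19).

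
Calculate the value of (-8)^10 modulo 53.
(-8) ≡ 45 (mod 53). 10 = 8 + 2 (binary 1010). Repeated squaring mod 53: 45^1 ≡ 45; 45^2 ≡ 45² = 2025 ≡ 11; 45^4 ≡ 11² = 121 ≡ 15; 45^8 ≡ 15² = 225 ≡ 13. Multiply: (-8)^10 ≡ 45^8 × 45^2 ≡ 13 × 11 (mod 53): 13 × 11 = 143 ≡ 37. So (-8)^10 ≡ 37 (mod 53).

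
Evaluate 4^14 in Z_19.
Using repeated squaring. 14 = 8 + 4 + 2 (binary 1110). Repeated squaring mod 19: 4^1 ≡ 4; 4^2 ≡ 4² = 16 ≡ 16; 4^4 ≡ 16² = 256 ≡ 9; 4^8 ≡ 9² = 81 ≡ 5. Multiply: 4^14 = 4^8 × 4^4 × 4^2 ≡ 5 × 9 × 16 (mod 19): 5 × 9 = 45 ≡ 7; 7 × 16 = 112 ≡ 17. So 4^14 ≡ 17 (mod 19).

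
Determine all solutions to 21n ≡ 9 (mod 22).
13

Since gcd(21, 22) = 1 divides 9, a solution exists.
Multiply both sides by the inverse of 21 mod 22:
  21^(-1) mod 22 = 21
  x ≡ 21 × 9 ≡ 189 ≡ 13 (mod 22)
Verification: 21 × 13 = 273 = 12 × 22 + 9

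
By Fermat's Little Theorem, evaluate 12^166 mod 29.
By Fermat: 12^{28} ≡ 1 (mod 29). 166 ≡ 26 (mod 28). So 12^{166} ≡ 12^{26} ≡ 28 (mod 29)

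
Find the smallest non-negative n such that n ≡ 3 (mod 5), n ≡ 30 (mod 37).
178

Using the Chinese Remainder Theorem:
M = product of moduli = 185
For equation 1: M_1 = 37, 37 ≡ 2 (mod 5), inverse of 37 mod 5 is 3 (check: 2 × 3 = 6 ≡ 1 (mod 5))
For equation 2: M_2 = 5, 5 ≡ 5 (mod 37), inverse of 5 mod 37 is 15 (check: 5 × 15 = 75 ≡ 1 (mod 37))
Combine: n ≡ Σ r_i×M_i×(M_i⁻¹ mod m_i) = 3×37×3 + 30×5×15 = 333 + 2250 = 2583
2583 mod 185 = 178
n ≡ 178 (mod 185)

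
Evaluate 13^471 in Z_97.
Using Fermat: 13^{96} ≡ 1 (mod 97). 471 ≡ 87 (mod 96). So 13^{471} ≡ 13^{87} ≡ 51 (mod 97)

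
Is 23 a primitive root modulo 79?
No

To verify, check if 23^(78/q) ≢ 1 (mod 79) for each prime divisor q of 78
Divisors of 78 = 78: [1, 2, 3, 6, 13, 26, 39, 78]
  23^(78/2) = 23^39 ≡ 1 (mod 79)
  23^(78/3) = 23^26 ≡ 55 (mod 79)
  23^(78/13) = 23^6 ≡ 1 (mod 79)
Conclusion: 23 is not a primitive root modulo 79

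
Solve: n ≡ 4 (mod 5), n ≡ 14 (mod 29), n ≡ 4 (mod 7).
M = 5 × 29 × 7 = 1015. M₁ = 203, y₁ ≡ 2 (mod 5). M₂ = 35, y₂ ≡ 5 (mod 29). M₃ = 145, y₃ ≡ 3 (mod 7). n = 4×203×2 + 14×35×5 + 4×145×3 ≡ 739 (mod 1015)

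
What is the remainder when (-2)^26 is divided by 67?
Using repeated squaring. (-2) ≡ 65 (mod 67). 26 = 16 + 8 + 2 (binary 11010). Repeated squaring mod 67: 65^1 ≡ 65; 65^2 ≡ 65² = 4225 ≡ 4; 65^4 ≡ 4² = 16 ≡ 16; 65^8 ≡ 16² = 256 ≡ 55; 65^16 ≡ 55² = 3025 ≡ 10. Multiply: (-2)^26 ≡ 65^16 × 65^8 × 65^2 ≡ 10 × 55 × 4 (mod 67): 10 × 55 = 550 ≡ 14; 14 × 4 = 56 ≡ 56. So (-2)^26 ≡ 56 (mod 67).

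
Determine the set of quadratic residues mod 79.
QRs mod 79: {1, 2, 4, 5, 8, 9, 10, 11, 13, 16, 18, 19, 20, 21, 22, 23, 25, 26, 31, 32, 36, 38, 40, 42, 44, 45, 46, 49, 50, 51, 52, 55, 62, 64, 65, 67, 72, 73, 76}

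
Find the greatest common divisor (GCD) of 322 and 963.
1

Using the Euclidean algorithm:
322 = 0 × 963 + 322
963 = 2 × 322 + 319
322 = 1 × 319 + 3
319 = 106 × 3 + 1
3 = 3 × 1 + 0

GCD(322, 963) = 1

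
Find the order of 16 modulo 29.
Powers of 16 mod 29: 16^1≡16, 16^2≡24, 16^3≡7, 16^4≡25, 16^5≡23, 16^6≡20, 16^7≡1. Order = 7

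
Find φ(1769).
1680

Prime factorization: 1769 = 29 × 61
Using the formula φ(n) = n × Π(1 - 1/p) for each prime factor p:
φ(1769) = 1769 × (1 - 1/29) × (1 - 1/61)
φ(1769) = 1680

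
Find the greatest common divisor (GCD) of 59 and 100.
1

Using the Euclidean algorithm:
59 = 0 × 100 + 59
100 = 1 × 59 + 41
59 = 1 × 41 + 18
41 = 2 × 18 + 5
18 = 3 × 5 + 3
5 = 1 × 3 + 2
3 = 1 × 2 + 1
2 = 2 × 1 + 0

GCD(59, 100) = 1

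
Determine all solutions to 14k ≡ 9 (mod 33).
3

Since gcd(14, 33) = 1 divides 9, a solution exists.
Multiply both sides by the inverse of 14 mod 33:
  14^(-1) mod 33 = 26
  x ≡ 26 × 9 ≡ 234 ≡ 3 (mod 33)
Verification: 14 × 3 = 42 = 1 × 33 + 9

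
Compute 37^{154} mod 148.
37

Using successive squaring:
Binary expansion of 154: 10011010
Powers of 37 mod 148 (each is the square of the previous):
  37^1 ≡ 37 (mod 148)
  37^2 ≡ 37² = 1369 ≡ 37 (mod 148)
  37^4 ≡ 37² = 1369 ≡ 37 (mod 148)
  37^8 ≡ 37² = 1369 ≡ 37 (mod 148)
  37^16 ≡ 37² = 1369 ≡ 37 (mod 148)
  37^32 ≡ 37² = 1369 ≡ 37 (mod 148)
  37^64 ≡ 37² = 1369 ≡ 37 (mod 148)
  37^128 ≡ 37² = 1369 ≡ 37 (mod 148)
154 = 128 + 16 + 8 + 2, so 37^154 = 37^128 × 37^16 × 37^8 × 37^2 ≡ 37 × 37 × 37 × 37 (mod 148)
Multiplying step by step:
  37 × 37 = 1369 ≡ 37 (mod 148)
  37 × 37 = 1369 ≡ 37 (mod 148)
  37 × 37 = 1369 ≡ 37 (mod 148)
Result: 37^154 ≡ 37 (mod 148)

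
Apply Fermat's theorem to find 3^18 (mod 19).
By Fermat's Little Theorem, 3^{18} ≡ 1 (mod 19) since 19 is prime and gcd(3, 19) = 1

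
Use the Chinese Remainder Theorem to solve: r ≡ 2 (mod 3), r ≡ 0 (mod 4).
M = 3 × 4 = 12. M₁ = 4, y₁ ≡ 1 (mod 3). M₂ = 3, y₂ ≡ 3 (mod 4). r = 2×4×1 + 0×3×3 ≡ 8 (mod 12)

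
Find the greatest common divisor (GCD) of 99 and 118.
1

Using the Euclidean algorithm:
99 = 0 × 118 + 99
118 = 1 × 99 + 19
99 = 5 × 19 + 4
19 = 4 × 4 + 3
4 = 1 × 3 + 1
3 = 3 × 1 + 0

GCD(99, 118) = 1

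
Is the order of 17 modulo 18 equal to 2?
Yes, ord_18(17) = 2.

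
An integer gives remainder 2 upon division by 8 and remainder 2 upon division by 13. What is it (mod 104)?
M = 8 × 13 = 104. M₁ = 13, y₁ ≡ 5 (mod 8). M₂ = 8, y₂ ≡ 5 (mod 13). k = 2×13×5 + 2×8×5 ≡ 2 (mod 104). The smallest positive such number is 2.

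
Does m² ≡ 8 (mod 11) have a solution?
By Euler's criterion: 8^{5} ≡ 10 (mod 11). Since this equals -1 (≡ 10), 8 is not a QR.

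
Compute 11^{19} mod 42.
11

Using successive squaring:
Binary expansion of 19: 10011
Powers of 11 mod 42 (each is the square of the previous):
  11^1 ≡ 11 (mod 42)
  11^2 ≡ 11² = 121 ≡ 37 (mod 42)
  11^4 ≡ 37² = 1369 ≡ 25 (mod 42)
  11^8 ≡ 25² = 625 ≡ 37 (mod 42)
  11^16 ≡ 37² = 1369 ≡ 25 (mod 42)
19 = 16 + 2 + 1, so 11^19 = 11^16 × 11^2 × 11^1 ≡ 25 × 37 × 11 (mod 42)
Multiplying step by step:
  25 × 37 = 925 ≡ 1 (mod 42)
  1 × 11 = 11 ≡ 11 (mod 42)
Result: 11^19 ≡ 11 (mod 42)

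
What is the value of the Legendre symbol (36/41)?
(36/41) = 36^{20} mod 41 = 1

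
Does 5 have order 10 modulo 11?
p - 1 = 10 has prime divisors 2, 5. Check 5^(10/q) mod 11 for each: 5^(10/2) = 5^5 ≡ 1, 5^(10/5) = 5^2 ≡ 3 (mod 11). Since 5^5 ≡ 1 (mod 11), the order of 5 divides 5 (in fact the order is 5) ≠ 10, so it is not a primitive root.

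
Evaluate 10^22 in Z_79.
Using repeated squaring. 22 = 16 + 4 + 2 (binary 10110). Repeated squaring mod 79: 10^1 ≡ 10; 10^2 ≡ 10² = 100 ≡ 21; 10^4 ≡ 21² = 441 ≡ 46; 10^8 ≡ 46² = 2116 ≡ 62; 10^16 ≡ 62² = 3844 ≡ 52. Multiply: 10^22 = 10^16 × 10^4 × 10^2 ≡ 52 × 46 × 21 (mod 79): 52 × 46 = 2392 ≡ 22; 22 × 21 = 462 ≡ 67. So 10^22 ≡ 67 (mod 79).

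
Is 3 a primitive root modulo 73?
p - 1 = 72 has prime divisors 2, 3. Check 3^(72/q) mod 73 for each: 3^(72/2) = 3^36 ≡ 1, 3^(72/3) = 3^24 ≡ 1 (mod 73). Since 3^36 ≡ 1 (mod 73), the order of 3 divides 36 (in fact the order is 12) ≠ 72, so it is not a primitive root.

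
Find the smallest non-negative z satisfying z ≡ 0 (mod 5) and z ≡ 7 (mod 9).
M = 5 × 9 = 45. M₁ = 9, y₁ ≡ 4 (mod 5). M₂ = 5, y₂ ≡ 2 (mod 9). z = 0×9×4 + 7×5×2 ≡ 25 (mod 45)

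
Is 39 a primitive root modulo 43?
No

To verify, check if 39^(42/q) ≢ 1 (mod 43) for each prime divisor q of 42
Divisors of 42 = 42: [1, 2, 3, 6, 7, 14, 21, 42]
  39^(42/2) = 39^21 ≡ 42 (mod 43)
  39^(42/3) = 39^14 ≡ 1 (mod 43)
  39^(42/7) = 39^6 ≡ 11 (mod 43)
Conclusion: 39 is not a primitive root modulo 43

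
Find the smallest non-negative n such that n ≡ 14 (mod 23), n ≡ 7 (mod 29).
152

Using the Chinese Remainder Theorem:
M = product of moduli = 667
For equation 1: M_1 = 29, 29 ≡ 6 (mod 23), inverse of 29 mod 23 is 4 (check: 6 × 4 = 24 ≡ 1 (mod 23))
For equation 2: M_2 = 23, 23 ≡ 23 (mod 29), inverse of 23 mod 29 is 24 (check: 23 × 24 = 552 ≡ 1 (mod 29))
Combine: n ≡ Σ r_i×M_i×(M_i⁻¹ mod m_i) = 14×29×4 + 7×23×24 = 1624 + 3864 = 5488
5488 mod 667 = 152
n ≡ 152 (mod 667)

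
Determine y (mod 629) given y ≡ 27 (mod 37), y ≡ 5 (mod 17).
175

Using the Chinese Remainder Theorem:
M = product of moduli = 629
For equation 1: M_1 = 17, 17 ≡ 17 (mod 37), inverse of 17 mod 37 is 24 (check: 17 × 24 = 408 ≡ 1 (mod 37))
For equation 2: M_2 = 37, 37 ≡ 3 (mod 17), inverse of 37 mod 17 is 6 (check: 3 × 6 = 18 ≡ 1 (mod 17))
Combine: y ≡ Σ r_i×M_i×(M_i⁻¹ mod m_i) = 27×17×24 + 5×37×6 = 11016 + 1110 = 12126
12126 mod 629 = 175
y ≡ 175 (mod 629)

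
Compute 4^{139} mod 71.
18

Using successive squaring:
Binary expansion of 139: 10001011
Powers of 4 mod 71 (each is the square of the previous):
  4^1 ≡ 4 (mod 71)
  4^2 ≡ 4² = 16 ≡ 16 (mod 71)
  4^4 ≡ 16² = 256 ≡ 43 (mod 71)
  4^8 ≡ 43² = 1849 ≡ 3 (mod 71)
  4^16 ≡ 3² = 9 ≡ 9 (mod 71)
  4^32 ≡ 9² = 81 ≡ 10 (mod 71)
  4^64 ≡ 10² = 100 ≡ 29 (mod 71)
  4^128 ≡ 29² = 841 ≡ 60 (mod 71)
139 = 128 + 8 + 2 + 1, so 4^139 = 4^128 × 4^8 × 4^2 × 4^1 ≡ 60 × 3 × 16 × 4 (mod 71)
Multiplying step by step:
  60 × 3 = 180 ≡ 38 (mod 71)
  38 × 16 = 608 ≡ 40 (mod 71)
  40 × 4 = 160 ≡ 18 (mod 71)
Result: 4^139 ≡ 18 (mod 71)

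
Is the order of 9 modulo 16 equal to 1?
No, the actual order is 2, not 1.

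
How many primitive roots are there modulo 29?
Number of primitive roots mod 29 = φ(28) = 12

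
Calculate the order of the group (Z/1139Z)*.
1056

Prime factorization: 1139 = 17 × 67
Using the formula φ(n) = n × Π(1 - 1/p) for each prime factor p:
φ(1139) = 1139 × (1 - 1/17) × (1 - 1/67)
φ(1139) = 1056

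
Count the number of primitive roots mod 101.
Number of primitive roots mod 101 = φ(100) = 40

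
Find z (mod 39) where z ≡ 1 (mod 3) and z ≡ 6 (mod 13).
M = 3 × 13 = 39. M₁ = 13, y₁ ≡ 1 (mod 3). M₂ = 3, y₂ ≡ 9 (mod 13). z = 1×13×1 + 6×3×9 ≡ 19 (mod 39)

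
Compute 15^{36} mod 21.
15

Using successive squaring:
Binary expansion of 36: 100100
Powers of 15 mod 21 (each is the square of the previous):
  15^1 ≡ 15 (mod 21)
  15^2 ≡ 15² = 225 ≡ 15 (mod 21)
  15^4 ≡ 15² = 225 ≡ 15 (mod 21)
  15^8 ≡ 15² = 225 ≡ 15 (mod 21)
  15^16 ≡ 15² = 225 ≡ 15 (mod 21)
  15^32 ≡ 15² = 225 ≡ 15 (mod 21)
36 = 32 + 4, so 15^36 = 15^32 × 15^4 ≡ 15 × 15 (mod 21)
Multiplying step by step:
  15 × 15 = 225 ≡ 15 (mod 21)
Result: 15^36 ≡ 15 (mod 21)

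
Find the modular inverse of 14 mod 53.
14^(-1) ≡ 19 (mod 53). Verification: 14 × 19 = 266 ≡ 1 (mod 53)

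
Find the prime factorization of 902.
2 × 11 × 41

Divide by primes starting from smallest:
902 ÷ 2 = 451
451 ÷ 11 = 41
41 ÷ 41 = 1

902 = 2 × 11 × 41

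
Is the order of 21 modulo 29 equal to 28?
Yes, ord_29(21) = 28.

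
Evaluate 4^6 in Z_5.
6 = 4 + 2 (binary 110). Repeated squaring mod 5: 4^1 ≡ 4; 4^2 ≡ 4² = 16 ≡ 1; 4^4 ≡ 1² = 1 ≡ 1. Multiply: 4^6 = 4^4 × 4^2 ≡ 1 × 1 (mod 5): 1 × 1 = 1 ≡ 1. So 4^6 ≡ 1 (mod 5).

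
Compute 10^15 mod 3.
Using Fermat: 10^{2} ≡ 1 (mod 3). 15 ≡ 1 (mod 2). So 10^{15} ≡ 10^{1} ≡ 1 (mod 3)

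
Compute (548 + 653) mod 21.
4

(548 + 653) = 1201
1201 mod 21 = 4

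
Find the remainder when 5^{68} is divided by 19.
By Fermat: 5^{18} ≡ 1 (mod 19). 68 = 3×18 + 14. So 5^{68} ≡ 5^{14} ≡ 9 (mod 19)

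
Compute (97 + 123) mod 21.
10

(97 + 123) = 220
220 mod 21 = 10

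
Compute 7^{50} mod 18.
13

Using successive squaring:
Binary expansion of 50: 110010
Powers of 7 mod 18 (each is the square of the previous):
  7^1 ≡ 7 (mod 18)
  7^2 ≡ 7² = 49 ≡ 13 (mod 18)
  7^4 ≡ 13² = 169 ≡ 7 (mod 18)
  7^8 ≡ 7² = 49 ≡ 13 (mod 18)
  7^16 ≡ 13² = 169 ≡ 7 (mod 18)
  7^32 ≡ 7² = 49 ≡ 13 (mod 18)
50 = 32 + 16 + 2, so 7^50 = 7^32 × 7^16 × 7^2 ≡ 13 × 7 × 13 (mod 18)
Multiplying step by step:
  13 × 7 = 91 ≡ 1 (mod 18)
  1 × 13 = 13 ≡ 13 (mod 18)
Result: 7^50 ≡ 13 (mod 18)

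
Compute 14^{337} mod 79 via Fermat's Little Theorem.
17

By Fermat's Little Theorem, a^(p-1) ≡ 1 (mod p) for prime p and gcd(a, p) = 1
Here p = 79, so 14^78 ≡ 1 (mod 79)
We can reduce the exponent: 337 mod 78 = 25
So 14^337 ≡ 14^25 (mod 79)
Computing: 14^25 mod 79 = 17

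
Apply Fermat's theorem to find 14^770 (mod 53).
By Fermat: 14^{52} ≡ 1 (mod 53). 770 ≡ 42 (mod 52). So 14^{770} ≡ 14^{42} ≡ 11 (mod 53)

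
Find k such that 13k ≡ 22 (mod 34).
20

Since gcd(13, 34) = 1 divides 22, a solution exists.
Multiply both sides by the inverse of 13 mod 34:
  13^(-1) mod 34 = 21
  x ≡ 21 × 22 ≡ 462 ≡ 20 (mod 34)
Verification: 13 × 20 = 260 = 7 × 34 + 22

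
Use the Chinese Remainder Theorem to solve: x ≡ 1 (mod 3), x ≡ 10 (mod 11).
M = 3 × 11 = 33. M₁ = 11, y₁ ≡ 2 (mod 3). M₂ = 3, y₂ ≡ 4 (mod 11). x = 1×11×2 + 10×3×4 ≡ 10 (mod 33)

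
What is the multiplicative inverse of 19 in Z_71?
15

Using Extended Euclidean Algorithm:
gcd(19, 71) = 1
Bezout coefficients: 19 × 15 + 71 × -4 = 1
So 19 × 15 ≡ 1 (mod 71)
The inverse is 15 mod 71 = 15
Verification: 19 × 15 = 285 = 4 × 71 + 1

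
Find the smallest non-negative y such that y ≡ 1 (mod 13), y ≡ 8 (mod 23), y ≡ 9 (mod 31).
2055

Using the Chinese Remainder Theorem:
M = product of moduli = 9269
For equation 1: M_1 = 713, 713 ≡ 11 (mod 13), inverse of 713 mod 13 is 6 (check: 11 × 6 = 66 ≡ 1 (mod 13))
For equation 2: M_2 = 403, 403 ≡ 12 (mod 23), inverse of 403 mod 23 is 2 (check: 12 × 2 = 24 ≡ 1 (mod 23))
For equation 3: M_3 = 299, 299 ≡ 20 (mod 31), inverse of 299 mod 31 is 14 (check: 20 × 14 = 280 ≡ 1 (mod 31))
Combine: y ≡ Σ r_i×M_i×(M_i⁻¹ mod m_i) = 1×713×6 + 8×403×2 + 9×299×14 = 4278 + 6448 + 37674 = 48400
48400 mod 9269 = 2055
y ≡ 2055 (mod 9269)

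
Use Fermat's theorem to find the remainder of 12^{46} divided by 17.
15

By Fermat's Little Theorem, a^(p-1) ≡ 1 (mod p) for prime p and gcd(a, p) = 1
Here p = 17, so 12^16 ≡ 1 (mod 17)
We can reduce the exponent: 46 mod 16 = 14
So 12^46 ≡ 12^14 (mod 17)
Computing: 12^14 mod 17 = 15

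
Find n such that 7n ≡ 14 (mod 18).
2

Since gcd(7, 18) = 1 divides 14, a solution exists.
Multiply both sides by the inverse of 7 mod 18:
  7^(-1) mod 18 = 13
  x ≡ 13 × 14 ≡ 182 ≡ 2 (mod 18)
Verification: 7 × 2 = 14 = 0 × 18 + 14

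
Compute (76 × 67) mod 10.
2

(76 × 67) = 5092
5092 mod 10 = 2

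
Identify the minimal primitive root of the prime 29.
p - 1 = 28 has prime divisors 2, 7. h is a primitive root mod 29 iff h^(28/q) ≢ 1 (mod 29) for each such q.
h = 2: 2^14 ≡ 28, 2^4 ≡ 16 (mod 29); none is 1, so 2 has order 28 and is a primitive root.
The smallest primitive root mod 29 is g = 2.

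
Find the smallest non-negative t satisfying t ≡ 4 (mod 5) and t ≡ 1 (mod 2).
M = 5 × 2 = 10. M₁ = 2, y₁ ≡ 3 (mod 5). M₂ = 5, y₂ ≡ 1 (mod 2). t = 4×2×3 + 1×5×1 ≡ 9 (mod 10)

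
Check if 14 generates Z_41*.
p - 1 = 40 has prime divisors 2, 5. Check 14^(40/q) mod 41 for each: 14^(40/2) = 14^20 ≡ 40, 14^(40/5) = 14^8 ≡ 1 (mod 41). Since 14^8 ≡ 1 (mod 41), the order of 14 divides 8 (in fact the order is 8) ≠ 40, so it is not a primitive root.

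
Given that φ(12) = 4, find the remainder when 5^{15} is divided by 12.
By Euler: 5^{4} ≡ 1 (mod 12) since gcd(5, 12) = 1. 15 = 3×4 + 3. So 5^{15} ≡ 5^{3} ≡ 5 (mod 12)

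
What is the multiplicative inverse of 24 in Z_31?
22

Using Extended Euclidean Algorithm:
gcd(24, 31) = 1
Bezout coefficients: 24 × -9 + 31 × 7 = 1
So 24 × -9 ≡ 1 (mod 31)
The inverse is -9 mod 31 = 22
Verification: 24 × 22 = 528 = 17 × 31 + 1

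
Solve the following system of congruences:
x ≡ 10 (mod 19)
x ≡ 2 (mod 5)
67

Using the Chinese Remainder Theorem:
M = product of moduli = 95
For equation 1: M_1 = 5, 5 ≡ 5 (mod 19), inverse of 5 mod 19 is 4 (check: 5 × 4 = 20 ≡ 1 (mod 19))
For equation 2: M_2 = 19, 19 ≡ 4 (mod 5), inverse of 19 mod 5 is 4 (check: 4 × 4 = 16 ≡ 1 (mod 5))
Combine: x ≡ Σ r_i×M_i×(M_i⁻¹ mod m_i) = 10×5×4 + 2×19×4 = 200 + 152 = 352
352 mod 95 = 67
x ≡ 67 (mod 95)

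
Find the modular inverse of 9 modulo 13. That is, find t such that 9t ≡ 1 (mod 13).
3

Using Extended Euclidean Algorithm:
gcd(9, 13) = 1
Bezout coefficients: 9 × 3 + 13 × -2 = 1
So 9 × 3 ≡ 1 (mod 13)
The inverse is 3 mod 13 = 3
Verification: 9 × 3 = 27 = 2 × 13 + 1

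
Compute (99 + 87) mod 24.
18

(99 + 87) = 186
186 mod 24 = 18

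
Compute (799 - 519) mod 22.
16

(799 - 519) = 280
280 mod 22 = 16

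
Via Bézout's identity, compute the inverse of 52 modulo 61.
Extended GCD: 52(27) + 61(-23) = 1. So 52^(-1) ≡ 27 ≡ 27 (mod 61). Verify: 52 × 27 = 1404 ≡ 1 (mod 61)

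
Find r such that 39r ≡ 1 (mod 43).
39^(-1) ≡ 32 (mod 43). Verification: 39 × 32 = 1248 ≡ 1 (mod 43)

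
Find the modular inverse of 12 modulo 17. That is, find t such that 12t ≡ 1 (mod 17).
10

Using Extended Euclidean Algorithm:
gcd(12, 17) = 1
Bezout coefficients: 12 × -7 + 17 × 5 = 1
So 12 × -7 ≡ 1 (mod 17)
The inverse is -7 mod 17 = 10
Verification: 12 × 10 = 120 = 7 × 17 + 1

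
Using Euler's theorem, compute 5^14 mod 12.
By Euler: 5^{4} ≡ 1 (mod 12) since gcd(5, 12) = 1. 14 = 3×4 + 2. So 5^{14} ≡ 5^{2} ≡ 1 (mod 12)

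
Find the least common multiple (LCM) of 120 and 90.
360

First find GCD(120, 90) using the Euclidean algorithm:
120 = 1 × 90 + 30
90 = 3 × 30 + 0
GCD(120, 90) = 30

LCM formula: LCM(a, b) = (a × b) / GCD(a, b)
LCM(120, 90) = (120 × 90) / 30
LCM(120, 90) = 10800 / 30
LCM(120, 90) = 360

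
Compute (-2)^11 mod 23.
Using repeated squaring. (-2) ≡ 21 (mod 23). 11 = 8 + 2 + 1 (binary 1011). Repeated squaring mod 23: 21^1 ≡ 21; 21^2 ≡ 21² = 441 ≡ 4; 21^4 ≡ 4² = 16 ≡ 16; 21^8 ≡ 16² = 256 ≡ 3. Multiply: (-2)^11 ≡ 21^8 × 21^2 × 21^1 ≡ 3 × 4 × 21 (mod 23): 3 × 4 = 12 ≡ 12; 12 × 21 = 252 ≡ 22. So (-2)^11 ≡ 22 (mod 23).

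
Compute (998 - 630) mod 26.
4

(998 - 630) = 368
368 mod 26 = 4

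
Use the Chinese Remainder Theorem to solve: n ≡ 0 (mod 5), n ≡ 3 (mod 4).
M = 5 × 4 = 20. M₁ = 4, y₁ ≡ 4 (mod 5). M₂ = 5, y₂ ≡ 1 (mod 4). n = 0×4×4 + 3×5×1 ≡ 15 (mod 20)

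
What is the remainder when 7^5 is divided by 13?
5 = 4 + 1 (binary 101). Repeated squaring mod 13: 7^1 ≡ 7; 7^2 ≡ 7² = 49 ≡ 10; 7^4 ≡ 10² = 100 ≡ 9. Multiply: 7^5 = 7^4 × 7^1 ≡ 9 × 7 (mod 13): 9 × 7 = 63 ≡ 11. So 7^5 ≡ 11 (mod 13).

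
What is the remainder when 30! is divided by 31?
By Wilson's theorem, (30)! ≡ -1 ≡ 30 (mod 31)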